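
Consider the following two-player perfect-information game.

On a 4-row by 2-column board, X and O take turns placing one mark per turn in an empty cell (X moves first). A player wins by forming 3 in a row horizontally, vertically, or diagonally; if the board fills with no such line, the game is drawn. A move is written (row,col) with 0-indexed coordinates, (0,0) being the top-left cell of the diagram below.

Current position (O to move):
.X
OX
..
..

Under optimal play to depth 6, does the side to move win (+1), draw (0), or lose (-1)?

ply 1, O at .X/OX/../.. | (0,0)=-1→OX/OX/../..; (2,0)=-1→.X/OX/O./..; (2,1)=+0→.X/OX/.O/..*; (3,0)=-1→.X/OX/../O.; (3,1)=-1→.X/OX/../.O
ply 2, X at .X/OX/.O/.. | (0,0)=+0→XX/OX/.O/..*; (2,0)=+0→.X/OX/XO/..; (3,0)=+0→.X/OX/.O/X.; (3,1)=-1→.X/OX/.O/.X
ply 3, O at XX/OX/.O/.. | (2,0)=+0→XX/OX/OO/..*; (3,0)=+0→XX/OX/.O/O.; (3,1)=+0→XX/OX/.O/.O
ply 4, X at XX/OX/OO/.. | (3,0)=+0→XX/OX/OO/X.*; (3,1)=-1→XX/OX/OO/.X
ply 5, O at XX/OX/OO/X. | (3,1)=+0→XX/OX/OO/XO*
ply 6: XX/OX/OO/XO is terminal +0 (X); from .X/OX/../.. depth 6

value(.X/OX/../.., O) = 0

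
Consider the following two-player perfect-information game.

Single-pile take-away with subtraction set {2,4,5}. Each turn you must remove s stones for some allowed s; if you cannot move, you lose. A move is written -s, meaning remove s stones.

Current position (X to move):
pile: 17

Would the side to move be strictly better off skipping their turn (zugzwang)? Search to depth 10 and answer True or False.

[17] X move#1: -2:+1/15*, -4:-1/13, -5:-1/12
[15] O move#2: -2:-1/13*, -4:-1/11, -5:-1/10
[13] X move#3: -2:-1/11, -4:-1/9, -5:+1/8*
[8] O move#4: -2:-1/6*, -4:-1/4, -5:-1/3
[6] X move#5: -2:-1/4, -4:-1/2, -5:+1/1*
[1] end (terminal -1, O#6); searched 17 to 10
suppose X passes — search the same position with O to move:
pass> [17] O move#1: -2:+1/15*, -4:-1/13, -5:-1/12
pass> [15] X move#2: -2:-1/13*, -4:-1/11, -5:-1/10
pass> [13] O move#3: -2:-1/11, -4:-1/9, -5:+1/8*
pass> [8] X move#4: -2:-1/6*, -4:-1/4, -5:-1/3
pass> [6] O move#5: -2:-1/4, -4:-1/2, -5:+1/1*
pass> [1] end (terminal -1, X#6); searched 17 to 10
for X: play +1, pass -1

zugzwang(17, X) = False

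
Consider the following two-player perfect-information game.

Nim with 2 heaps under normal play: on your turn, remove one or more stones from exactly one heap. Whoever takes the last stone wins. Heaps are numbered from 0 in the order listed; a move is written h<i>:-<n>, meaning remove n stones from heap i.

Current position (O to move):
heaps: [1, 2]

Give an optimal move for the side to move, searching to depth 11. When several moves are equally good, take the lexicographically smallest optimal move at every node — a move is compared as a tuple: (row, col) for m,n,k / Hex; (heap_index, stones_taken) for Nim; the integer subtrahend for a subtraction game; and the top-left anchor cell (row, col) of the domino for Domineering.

O's best at [(1,2)]: h1:-1

ply 1, O at (1,2) | h0:-1=-1→(0,2); h1:-1=+1→(1,1)*; h1:-2=-1→(1,0)
ply 2, X at (1,1) | h0:-1=-1→(0,1)*; h1:-1=-1→(1,0)
ply 3, O at (0,1) | h1:-1=+1→(0,0)*
ply 4: (0,0) is terminal -1 (X); from (1,2) depth 11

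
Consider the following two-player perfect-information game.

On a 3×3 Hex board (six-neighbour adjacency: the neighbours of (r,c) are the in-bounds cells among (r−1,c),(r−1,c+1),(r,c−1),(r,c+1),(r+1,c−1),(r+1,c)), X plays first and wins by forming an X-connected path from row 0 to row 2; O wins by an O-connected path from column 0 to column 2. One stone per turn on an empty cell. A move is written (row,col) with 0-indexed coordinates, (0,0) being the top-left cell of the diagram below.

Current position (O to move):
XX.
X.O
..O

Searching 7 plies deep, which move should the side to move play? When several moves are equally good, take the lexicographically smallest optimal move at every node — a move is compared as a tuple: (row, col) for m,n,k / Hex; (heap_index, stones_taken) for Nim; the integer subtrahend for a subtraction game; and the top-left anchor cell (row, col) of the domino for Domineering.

[XX./X.O/..O] O move#1: (0,2):-1/XXO/X.O/..O, (1,1):-1/XX./XOO/..O, (2,0):+1/XX./X.O/O.O*, (2,1):-1/XX./X.O/.OO
[XX./X.O/O.O] X move#2: (0,2):-1/XXX/X.O/O.O*, (1,1):-1/XX./XXO/O.O, (2,1):-1/XX./X.O/OXO
[XXX/X.O/O.O] O move#3: (1,1):+1/XXX/XOO/O.O*, (2,1):+1/XXX/X.O/OOO
[XXX/XOO/O.O] end (terminal -1, X#4); searched XX./X.O/..O to 7

O's best at [XX./X.O/..O]: (2,0)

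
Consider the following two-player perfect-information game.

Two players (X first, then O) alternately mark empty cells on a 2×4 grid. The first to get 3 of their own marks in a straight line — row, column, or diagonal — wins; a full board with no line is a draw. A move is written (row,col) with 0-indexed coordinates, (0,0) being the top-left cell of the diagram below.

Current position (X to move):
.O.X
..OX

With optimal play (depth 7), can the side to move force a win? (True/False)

[.O.X/..OX] X move#1: (0,0):+0/XO.X/..OX*, (0,2):+0/.OXX/..OX, (1,0):+0/.O.X/X.OX, (1,1):+0/.O.X/.XOX
[XO.X/..OX] O move#2: (0,2):+0/XOOX/..OX*, (1,0):+0/XO.X/O.OX, (1,1):+0/XO.X/.OOX
[XOOX/..OX] X move#3: (1,0):+0/XOOX/X.OX*, (1,1):+0/XOOX/.XOX
[XOOX/X.OX] O move#4: (1,1):+0/XOOX/XOOX*
[XOOX/XOOX] end (terminal +0, X#5); searched .O.X/..OX to 7

X winning at [.O.X/..OX]: False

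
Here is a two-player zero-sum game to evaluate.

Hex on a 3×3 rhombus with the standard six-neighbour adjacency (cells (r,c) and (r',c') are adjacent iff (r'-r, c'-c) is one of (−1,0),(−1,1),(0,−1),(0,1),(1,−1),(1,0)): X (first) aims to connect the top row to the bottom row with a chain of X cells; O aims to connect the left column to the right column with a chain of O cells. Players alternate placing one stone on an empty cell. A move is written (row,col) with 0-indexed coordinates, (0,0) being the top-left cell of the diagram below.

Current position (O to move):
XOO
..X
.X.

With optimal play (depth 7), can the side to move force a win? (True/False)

p1 O@[XOO/..X/.X.]: (1,0)[XOO/O.X/.X.]+1* (1,1)[XOO/.OX/.X.]+1 (2,0)[XOO/..X/OX.]+1 (2,2)[XOO/..X/.XO]-1
p2 X@[XOO/O.X/.X.] terminal -1; root [XOO/..X/.X.] d7

O winning at [XOO/..X/.X.]: True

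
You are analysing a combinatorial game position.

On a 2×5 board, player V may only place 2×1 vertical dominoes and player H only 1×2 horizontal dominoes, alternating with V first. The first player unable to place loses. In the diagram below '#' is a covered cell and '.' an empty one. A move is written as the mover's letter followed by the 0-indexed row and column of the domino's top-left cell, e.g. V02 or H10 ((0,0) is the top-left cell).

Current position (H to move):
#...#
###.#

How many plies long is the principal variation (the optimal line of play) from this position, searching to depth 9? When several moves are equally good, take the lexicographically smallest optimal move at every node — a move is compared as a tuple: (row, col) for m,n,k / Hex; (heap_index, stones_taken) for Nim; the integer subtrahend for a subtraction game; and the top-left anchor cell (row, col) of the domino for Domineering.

ply 1, H at #...#/###.# | H01=-1→###.#/###.#; H02=+1→#.###/###.#*
ply 2: #.###/###.# is terminal -1 (V); from #...#/###.# depth 9

PV length from [#...#/###.#]: 1 ply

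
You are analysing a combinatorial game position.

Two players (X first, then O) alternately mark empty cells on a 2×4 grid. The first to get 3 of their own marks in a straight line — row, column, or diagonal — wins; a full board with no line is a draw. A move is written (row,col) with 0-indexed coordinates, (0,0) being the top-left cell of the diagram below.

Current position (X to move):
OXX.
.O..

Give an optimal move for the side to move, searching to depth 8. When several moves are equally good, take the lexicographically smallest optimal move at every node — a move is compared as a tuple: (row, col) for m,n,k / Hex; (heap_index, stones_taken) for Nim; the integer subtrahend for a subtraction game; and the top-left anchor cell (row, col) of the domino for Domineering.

X's best at [OXX./.O..]: (0,3)

[OXX./.O..] X move#1: (0,3):+1/OXXX/.O..*, (1,0):+0/OXX./XO.., (1,2):+0/OXX./.OX., (1,3):+0/OXX./.O.X
[OXXX/.O..] end (terminal -1, O#2); searched OXX./.O.. to 8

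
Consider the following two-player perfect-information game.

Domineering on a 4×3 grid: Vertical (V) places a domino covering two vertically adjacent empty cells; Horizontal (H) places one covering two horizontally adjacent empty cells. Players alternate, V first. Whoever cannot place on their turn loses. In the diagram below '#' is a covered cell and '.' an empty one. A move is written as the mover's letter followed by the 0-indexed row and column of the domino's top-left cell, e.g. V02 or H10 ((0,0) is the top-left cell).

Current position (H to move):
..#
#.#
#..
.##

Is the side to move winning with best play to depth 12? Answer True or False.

H winning at [..#/#.#/#../.##]: False

p1 H@[..#/#.#/#../.##]: H00[###/#.#/#../.##]-1* H21[..#/#.#/###/.##]-1
p2 V@[###/#.#/#../.##]: V11[###/###/##./.##]+1*
p3 H@[###/###/##./.##] terminal -1; root [..#/#.#/#../.##] d12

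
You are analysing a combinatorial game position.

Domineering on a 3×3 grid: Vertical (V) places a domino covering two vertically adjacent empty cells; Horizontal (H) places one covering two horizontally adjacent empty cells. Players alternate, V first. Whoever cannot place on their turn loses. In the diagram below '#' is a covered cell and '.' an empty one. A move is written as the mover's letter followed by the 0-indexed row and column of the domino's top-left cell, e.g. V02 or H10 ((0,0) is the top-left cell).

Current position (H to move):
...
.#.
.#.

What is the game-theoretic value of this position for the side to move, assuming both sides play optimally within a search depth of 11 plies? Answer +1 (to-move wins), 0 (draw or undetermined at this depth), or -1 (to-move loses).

p1 H@[.../.#./.#.]: H00[##./.#./.#.]-1* H01[.##/.#./.#.]-1
p2 V@[##./.#./.#.]: V02[###/.##/.#.]+1* V10[##./##./##.]+1 V12[##./.##/.##]+1
p3 H@[###/.##/.#.] terminal -1; root [.../.#./.#.] d11

value(.../.#./.#., H) = -1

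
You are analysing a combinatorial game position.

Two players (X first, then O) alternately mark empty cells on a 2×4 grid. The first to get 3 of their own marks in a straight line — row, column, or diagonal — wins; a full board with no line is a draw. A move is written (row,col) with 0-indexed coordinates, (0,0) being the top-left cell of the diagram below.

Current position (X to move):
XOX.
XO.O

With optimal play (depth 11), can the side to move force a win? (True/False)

X winning at [XOX./XO.O]: False

[XOX./XO.O] X move#1: (0,3):-1/XOXX/XO.O, (1,2):+0/XOX./XOXO*
[XOX./XOXO] O move#2: (0,3):+0/XOXO/XOXO*
[XOXO/XOXO] end (terminal +0, X#3); searched XOX./XO.O to 11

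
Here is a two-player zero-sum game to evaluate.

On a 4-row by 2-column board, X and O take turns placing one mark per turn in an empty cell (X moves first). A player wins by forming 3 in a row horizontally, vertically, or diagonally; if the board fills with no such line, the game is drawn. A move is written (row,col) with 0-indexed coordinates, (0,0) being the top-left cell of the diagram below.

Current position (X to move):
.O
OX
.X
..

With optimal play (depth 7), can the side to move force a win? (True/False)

ply 1, X at .O/OX/.X/.. | (0,0)=+0→XO/OX/.X/..; (2,0)=+0→.O/OX/XX/..; (3,0)=+0→.O/OX/.X/X.; (3,1)=+1→.O/OX/.X/.X*
ply 2: .O/OX/.X/.X is terminal -1 (O); from .O/OX/.X/.. depth 7

X winning at [.O/OX/.X/..]: True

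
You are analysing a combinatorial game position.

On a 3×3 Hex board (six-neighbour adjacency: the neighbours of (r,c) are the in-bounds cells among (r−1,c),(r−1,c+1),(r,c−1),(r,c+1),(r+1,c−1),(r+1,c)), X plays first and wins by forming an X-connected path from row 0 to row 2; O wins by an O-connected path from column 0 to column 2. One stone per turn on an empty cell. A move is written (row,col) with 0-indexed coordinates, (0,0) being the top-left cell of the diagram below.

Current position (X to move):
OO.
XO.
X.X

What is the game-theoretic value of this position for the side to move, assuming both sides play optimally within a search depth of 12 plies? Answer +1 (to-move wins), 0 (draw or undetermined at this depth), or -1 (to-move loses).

value(OO./XO./X.X, X) = -1

p1 X@[OO./XO./X.X]: (0,2)[OOX/XO./X.X]-1* (1,2)[OO./XOX/X.X]-1 (2,1)[OO./XO./XXX]-1
p2 O@[OOX/XO./X.X]: (1,2)[OOX/XOO/X.X]+1* (2,1)[OOX/XO./XOX]-1
p3 X@[OOX/XOO/X.X] terminal -1; root [OO./XO./X.X] d12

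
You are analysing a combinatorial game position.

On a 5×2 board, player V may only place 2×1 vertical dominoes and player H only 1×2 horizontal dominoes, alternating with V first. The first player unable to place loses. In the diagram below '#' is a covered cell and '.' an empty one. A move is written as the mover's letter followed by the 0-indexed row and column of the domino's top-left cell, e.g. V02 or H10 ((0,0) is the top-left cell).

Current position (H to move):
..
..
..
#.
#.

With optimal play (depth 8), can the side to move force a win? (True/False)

[../../../#./#.] H move#1: H00:-1/##/../../#./#., H10:+1/../##/../#./#.*, H20:-1/../../##/#./#.
[../##/../#./#.] V move#2: V21:-1/../##/.#/##/#.*, V31:-1/../##/../##/##
[../##/.#/##/#.] H move#3: H00:+1/##/##/.#/##/#.*
[##/##/.#/##/#.] end (terminal -1, V#4); searched ../../../#./#. to 8

H winning at [../../../#./#.]: True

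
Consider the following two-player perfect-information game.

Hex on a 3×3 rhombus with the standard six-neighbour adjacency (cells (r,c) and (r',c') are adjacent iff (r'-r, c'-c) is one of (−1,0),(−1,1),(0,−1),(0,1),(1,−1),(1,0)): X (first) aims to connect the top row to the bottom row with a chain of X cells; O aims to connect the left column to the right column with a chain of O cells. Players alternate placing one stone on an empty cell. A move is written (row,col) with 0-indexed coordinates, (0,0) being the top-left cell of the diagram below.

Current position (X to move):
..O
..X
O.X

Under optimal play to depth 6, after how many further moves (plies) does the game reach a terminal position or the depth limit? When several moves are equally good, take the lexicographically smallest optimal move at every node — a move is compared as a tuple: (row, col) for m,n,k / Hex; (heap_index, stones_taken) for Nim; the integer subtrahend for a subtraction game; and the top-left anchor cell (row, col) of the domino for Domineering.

p1 X@[..O/..X/O.X]: (0,0)[X.O/..X/O.X]-1* (0,1)[.XO/..X/O.X]-1 (1,0)[..O/X.X/O.X]-1 (1,1)[..O/.XX/O.X]-1 (2,1)[..O/..X/OXX]-1
p2 O@[X.O/..X/O.X]: (0,1)[XOO/..X/O.X]+1* (1,0)[X.O/O.X/O.X]+1 (1,1)[X.O/.OX/O.X]+1 (2,1)[X.O/..X/OOX]-1
p3 X@[XOO/..X/O.X]: (1,0)[XOO/X.X/O.X]-1* (1,1)[XOO/.XX/O.X]-1 (2,1)[XOO/..X/OXX]-1
p4 O@[XOO/X.X/O.X]: (1,1)[XOO/XOX/O.X]+1* (2,1)[XOO/X.X/OOX]-1
p5 X@[XOO/XOX/O.X] terminal -1; root [..O/..X/O.X] d6

PV length from [..O/..X/O.X]: 4 plies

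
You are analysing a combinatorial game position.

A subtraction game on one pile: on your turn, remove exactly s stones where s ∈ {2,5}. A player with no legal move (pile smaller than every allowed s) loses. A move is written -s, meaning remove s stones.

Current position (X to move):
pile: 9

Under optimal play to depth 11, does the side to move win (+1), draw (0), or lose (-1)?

[9] X move#1: -2:+1/7*, -5:+1/4
[7] O move#2: -2:-1/5*, -5:-1/2
[5] X move#3: -2:-1/3, -5:+1/0*
[0] end (terminal -1, O#4); searched 9 to 11

value(9, X) = +1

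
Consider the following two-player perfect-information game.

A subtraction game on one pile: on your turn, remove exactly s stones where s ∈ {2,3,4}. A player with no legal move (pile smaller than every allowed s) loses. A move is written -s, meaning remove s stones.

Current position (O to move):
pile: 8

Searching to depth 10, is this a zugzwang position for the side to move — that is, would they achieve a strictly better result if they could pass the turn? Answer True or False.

zugzwang(8, O) = False

[8] O move#1: -2:+1/6*, -3:-1/5, -4:-1/4
[6] X move#2: -2:-1/4*, -3:-1/3, -4:-1/2
[4] O move#3: -2:-1/2, -3:+1/1*, -4:+1/0
[1] end (terminal -1, X#4); searched 8 to 10
if O skipped the turn, X would face:
~ [8] X move#1: -2:+1/6*, -3:-1/5, -4:-1/4
~ [6] O move#2: -2:-1/4*, -3:-1/3, -4:-1/2
~ [4] X move#3: -2:-1/2, -3:+1/1*, -4:+1/0
~ [1] end (terminal -1, O#4); searched 8 to 10
compare (O): move=+1 vs pass=-1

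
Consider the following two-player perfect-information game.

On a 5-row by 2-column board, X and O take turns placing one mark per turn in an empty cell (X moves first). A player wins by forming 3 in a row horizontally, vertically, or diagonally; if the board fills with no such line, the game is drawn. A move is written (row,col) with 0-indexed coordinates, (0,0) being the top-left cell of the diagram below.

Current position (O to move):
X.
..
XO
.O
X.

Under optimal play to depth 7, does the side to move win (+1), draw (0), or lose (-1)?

value(X./../XO/.O/X., O) = +1

ply 1, O at X./../XO/.O/X. | (0,1)=-1→XO/../XO/.O/X.; (1,0)=-1→X./O./XO/.O/X.; (1,1)=+1→X./.O/XO/.O/X.*; (3,0)=-1→X./../XO/OO/X.; (4,1)=+1→X./../XO/.O/XO
ply 2: X./.O/XO/.O/X. is terminal -1 (X); from X./../XO/.O/X. depth 7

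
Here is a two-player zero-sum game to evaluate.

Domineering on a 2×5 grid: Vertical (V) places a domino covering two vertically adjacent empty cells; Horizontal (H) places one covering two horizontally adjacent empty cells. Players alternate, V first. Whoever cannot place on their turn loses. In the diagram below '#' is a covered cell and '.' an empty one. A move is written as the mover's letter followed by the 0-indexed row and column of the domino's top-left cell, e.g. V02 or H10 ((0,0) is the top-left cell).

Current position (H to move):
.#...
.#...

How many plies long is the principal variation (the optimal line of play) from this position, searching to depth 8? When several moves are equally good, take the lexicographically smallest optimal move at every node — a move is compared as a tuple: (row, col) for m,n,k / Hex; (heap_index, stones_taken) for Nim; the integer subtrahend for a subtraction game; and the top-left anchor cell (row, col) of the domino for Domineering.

[.#.../.#...] H move#1: H02:-1/.###./.#...*, H03:-1/.#.##/.#..., H12:-1/.#.../.###., H13:-1/.#.../.#.##
[.###./.#...] V move#2: V00:-1/####./##..., V04:+1/.####/.#..#*
[.####/.#..#] H move#3: H12:-1/.####/.####*
[.####/.####] V move#4: V00:+1/#####/#####*
[#####/#####] end (terminal -1, H#5); searched .#.../.#... to 8

PV length from [.#.../.#...]: 4 plies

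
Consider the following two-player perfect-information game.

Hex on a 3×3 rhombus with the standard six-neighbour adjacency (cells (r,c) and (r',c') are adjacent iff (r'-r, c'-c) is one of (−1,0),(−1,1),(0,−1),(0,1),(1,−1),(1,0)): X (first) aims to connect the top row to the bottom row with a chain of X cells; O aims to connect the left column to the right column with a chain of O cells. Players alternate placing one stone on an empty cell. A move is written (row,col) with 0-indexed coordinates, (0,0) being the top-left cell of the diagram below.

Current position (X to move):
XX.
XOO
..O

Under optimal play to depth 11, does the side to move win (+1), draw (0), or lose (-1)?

value(XX./XOO/..O, X) = +1

p1 X@[XX./XOO/..O]: (0,2)[XXX/XOO/..O]-1 (2,0)[XX./XOO/X.O]+1* (2,1)[XX./XOO/.XO]-1
p2 O@[XX./XOO/X.O] terminal -1; root [XX./XOO/..O] d11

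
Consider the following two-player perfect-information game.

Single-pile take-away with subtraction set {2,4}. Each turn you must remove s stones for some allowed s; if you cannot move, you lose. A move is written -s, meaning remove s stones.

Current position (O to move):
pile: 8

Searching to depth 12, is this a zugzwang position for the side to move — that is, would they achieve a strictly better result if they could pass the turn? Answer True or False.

zugzwang(8, O) = False

p1 O@[8]: -2[6]+1* -4[4]-1
p2 X@[6]: -2[4]-1* -4[2]-1
p3 O@[4]: -2[2]-1 -4[0]+1*
p4 X@[0] terminal -1; root [8] d12
suppose O passes — search the same position with X to move:
pass> p1 X@[8]: -2[6]+1* -4[4]-1
pass> p2 O@[6]: -2[4]-1* -4[2]-1
pass> p3 X@[4]: -2[2]-1 -4[0]+1*
pass> p4 O@[0] terminal -1; root [8] d12
for O: play +1, pass -1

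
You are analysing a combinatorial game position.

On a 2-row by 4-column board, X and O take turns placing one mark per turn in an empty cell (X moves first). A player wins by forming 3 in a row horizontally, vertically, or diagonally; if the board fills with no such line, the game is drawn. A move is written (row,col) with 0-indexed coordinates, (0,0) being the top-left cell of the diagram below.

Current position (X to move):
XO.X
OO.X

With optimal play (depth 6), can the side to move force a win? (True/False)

ply 1, X at XO.X/OO.X | (0,2)=-1→XOXX/OO.X; (1,2)=+0→XO.X/OOXX*
ply 2, O at XO.X/OOXX | (0,2)=+0→XOOX/OOXX*
ply 3: XOOX/OOXX is terminal +0 (X); from XO.X/OO.X depth 6

X winning at [XO.X/OO.X]: False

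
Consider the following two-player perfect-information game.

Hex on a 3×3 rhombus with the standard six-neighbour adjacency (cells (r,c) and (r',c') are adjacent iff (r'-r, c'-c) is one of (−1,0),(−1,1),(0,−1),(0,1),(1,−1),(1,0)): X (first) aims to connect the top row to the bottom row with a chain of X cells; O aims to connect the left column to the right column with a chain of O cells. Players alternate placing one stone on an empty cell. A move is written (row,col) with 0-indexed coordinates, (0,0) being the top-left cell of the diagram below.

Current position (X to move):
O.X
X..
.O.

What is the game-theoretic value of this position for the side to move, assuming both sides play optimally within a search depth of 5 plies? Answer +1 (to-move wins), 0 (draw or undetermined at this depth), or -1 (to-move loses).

p1 X@[O.X/X../.O.]: (0,1)[OXX/X../.O.]-1 (1,1)[O.X/XX./.O.]-1 (1,2)[O.X/X.X/.O.]+1* (2,0)[O.X/X../XO.]+1 (2,2)[O.X/X../.OX]+1
p2 O@[O.X/X.X/.O.]: (0,1)[OOX/X.X/.O.]-1* (1,1)[O.X/XOX/.O.]-1 (2,0)[O.X/X.X/OO.]-1 (2,2)[O.X/X.X/.OO]-1
p3 X@[OOX/X.X/.O.]: (1,1)[OOX/XXX/.O.]+1* (2,0)[OOX/X.X/XO.]+1 (2,2)[OOX/X.X/.OX]+1
p4 O@[OOX/XXX/.O.]: (2,0)[OOX/XXX/OO.]-1* (2,2)[OOX/XXX/.OO]-1
p5 X@[OOX/XXX/OO.]: (2,2)[OOX/XXX/OOX]+1*
p6 O@[OOX/XXX/OOX] terminal -1; root [O.X/X../.O.] d5

value(O.X/X../.O., X) = +1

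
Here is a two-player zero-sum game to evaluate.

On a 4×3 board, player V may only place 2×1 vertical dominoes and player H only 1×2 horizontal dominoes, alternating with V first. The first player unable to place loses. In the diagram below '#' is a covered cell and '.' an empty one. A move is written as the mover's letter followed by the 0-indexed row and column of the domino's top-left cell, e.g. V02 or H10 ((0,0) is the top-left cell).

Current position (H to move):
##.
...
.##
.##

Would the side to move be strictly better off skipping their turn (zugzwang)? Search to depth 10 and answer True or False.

zugzwang(##./.../.##/.##, H) = False

ply 1, H at ##./.../.##/.## | H10=-1→##./##./.##/.##*; H11=-1→##./.##/.##/.##
ply 2, V at ##./##./.##/.## | V02=+1→###/###/.##/.##*; V20=+1→##./##./###/###
ply 3: ###/###/.##/.## is terminal -1 (H); from ##./.../.##/.## depth 10
pass branch (V moves first from the same position):
  | ply 1, V at ##./.../.##/.## | V02=+1→###/..#/.##/.##*; V10=-1→##./#../###/.##; V20=-1→##./.../###/###
  | ply 2, H at ###/..#/.##/.## | H10=-1→###/###/.##/.##*
  | ply 3, V at ###/###/.##/.## | V20=+1→###/###/###/###*
  | ply 4: ###/###/###/### is terminal -1 (H); from ##./.../.##/.## depth 10
H moving scores -1; H passing scores -1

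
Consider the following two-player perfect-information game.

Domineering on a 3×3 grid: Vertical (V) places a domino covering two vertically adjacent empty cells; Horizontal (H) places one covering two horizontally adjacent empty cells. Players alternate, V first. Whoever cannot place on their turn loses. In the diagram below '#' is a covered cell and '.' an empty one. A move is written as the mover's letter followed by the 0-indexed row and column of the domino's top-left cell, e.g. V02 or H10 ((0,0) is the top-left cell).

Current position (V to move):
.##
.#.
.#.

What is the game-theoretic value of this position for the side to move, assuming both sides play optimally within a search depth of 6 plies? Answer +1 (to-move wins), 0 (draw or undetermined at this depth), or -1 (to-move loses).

value(.##/.#./.#., V) = +1

ply 1, V at .##/.#./.#. | V00=+1→###/##./.#.*; V10=+1→.##/##./##.; V12=+1→.##/.##/.##
ply 2: ###/##./.#. is terminal -1 (H); from .##/.#./.#. depth 6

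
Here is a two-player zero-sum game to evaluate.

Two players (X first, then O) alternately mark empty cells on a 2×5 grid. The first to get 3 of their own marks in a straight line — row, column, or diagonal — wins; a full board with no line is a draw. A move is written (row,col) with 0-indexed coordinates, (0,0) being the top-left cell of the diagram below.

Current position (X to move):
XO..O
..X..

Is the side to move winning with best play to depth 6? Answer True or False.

[XO..O/..X..] X move#1: (0,2):+0/XOX.O/..X.., (0,3):+0/XO.XO/..X.., (1,0):+0/XO..O/X.X.., (1,1):+1/XO..O/.XX..*, (1,3):+1/XO..O/..XX., (1,4):+0/XO..O/..X.X
[XO..O/.XX..] O move#2: (0,2):-1/XOO.O/.XX..*, (0,3):-1/XO.OO/.XX.., (1,0):-1/XO..O/OXX.., (1,3):-1/XO..O/.XXO., (1,4):-1/XO..O/.XX.O
[XOO.O/.XX..] X move#3: (0,3):+1/XOOXO/.XX..*, (1,0):+1/XOO.O/XXX.., (1,3):+1/XOO.O/.XXX., (1,4):-1/XOO.O/.XX.X
[XOOXO/.XX..] O move#4: (1,0):-1/XOOXO/OXX..*, (1,3):-1/XOOXO/.XXO., (1,4):-1/XOOXO/.XX.O
[XOOXO/OXX..] X move#5: (1,3):+1/XOOXO/OXXX.*, (1,4):+0/XOOXO/OXX.X
[XOOXO/OXXX.] end (terminal -1, O#6); searched XO..O/..X.. to 6

X winning at [XO..O/..X..]: True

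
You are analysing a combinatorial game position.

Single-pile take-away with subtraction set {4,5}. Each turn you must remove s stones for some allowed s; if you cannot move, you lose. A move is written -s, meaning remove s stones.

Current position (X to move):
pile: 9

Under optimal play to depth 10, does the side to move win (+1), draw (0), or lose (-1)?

p1 X@[9]: -4[5]-1* -5[4]-1
p2 O@[5]: -4[1]+1* -5[0]+1
p3 X@[1] terminal -1; root [9] d10

value(9, X) = -1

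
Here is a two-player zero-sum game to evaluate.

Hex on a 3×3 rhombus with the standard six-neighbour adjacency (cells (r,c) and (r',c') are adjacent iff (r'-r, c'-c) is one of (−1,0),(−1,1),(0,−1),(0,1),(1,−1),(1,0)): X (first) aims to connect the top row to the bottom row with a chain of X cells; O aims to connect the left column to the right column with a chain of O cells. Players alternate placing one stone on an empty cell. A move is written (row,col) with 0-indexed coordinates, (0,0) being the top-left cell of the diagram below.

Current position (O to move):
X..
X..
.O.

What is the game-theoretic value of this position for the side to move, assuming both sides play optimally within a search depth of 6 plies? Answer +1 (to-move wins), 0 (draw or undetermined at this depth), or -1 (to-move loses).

p1 O@[X../X../.O.]: (0,1)[XO./X../.O.]-1 (0,2)[X.O/X../.O.]-1 (1,1)[X../XO./.O.]-1 (1,2)[X../X.O/.O.]-1 (2,0)[X../X../OO.]+1* (2,2)[X../X../.OO]-1
p2 X@[X../X../OO.]: (0,1)[XX./X../OO.]-1* (0,2)[X.X/X../OO.]-1 (1,1)[X../XX./OO.]-1 (1,2)[X../X.X/OO.]-1 (2,2)[X../X../OOX]-1
p3 O@[XX./X../OO.]: (0,2)[XXO/X../OO.]+1* (1,1)[XX./XO./OO.]+1 (1,2)[XX./X.O/OO.]+1 (2,2)[XX./X../OOO]+1
p4 X@[XXO/X../OO.]: (1,1)[XXO/XX./OO.]-1* (1,2)[XXO/X.X/OO.]-1 (2,2)[XXO/X../OOX]-1
p5 O@[XXO/XX./OO.]: (1,2)[XXO/XXO/OO.]+1* (2,2)[XXO/XX./OOO]+1
p6 X@[XXO/XXO/OO.] terminal -1; root [X../X../.O.] d6

value(X../X../.O., O) = +1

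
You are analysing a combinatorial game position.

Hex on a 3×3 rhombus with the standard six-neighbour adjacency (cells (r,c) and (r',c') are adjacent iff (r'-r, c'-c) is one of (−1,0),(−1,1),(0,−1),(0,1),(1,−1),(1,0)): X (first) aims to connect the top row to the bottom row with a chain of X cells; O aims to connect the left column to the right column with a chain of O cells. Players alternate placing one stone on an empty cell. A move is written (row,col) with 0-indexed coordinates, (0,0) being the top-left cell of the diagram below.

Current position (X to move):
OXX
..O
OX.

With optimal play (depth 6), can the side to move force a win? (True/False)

p1 X@[OXX/..O/OX.]: (1,0)[OXX/X.O/OX.]-1 (1,1)[OXX/.XO/OX.]+1* (2,2)[OXX/..O/OXX]-1
p2 O@[OXX/.XO/OX.] terminal -1; root [OXX/..O/OX.] d6

X winning at [OXX/..O/OX.]: True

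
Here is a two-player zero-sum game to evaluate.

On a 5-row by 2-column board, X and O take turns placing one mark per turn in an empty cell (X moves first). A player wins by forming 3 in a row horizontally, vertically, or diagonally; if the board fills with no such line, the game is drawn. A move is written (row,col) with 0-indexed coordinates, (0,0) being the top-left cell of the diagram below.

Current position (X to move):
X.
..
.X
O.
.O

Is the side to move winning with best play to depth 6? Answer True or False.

X winning at [X./../.X/O./.O]: True

[X./../.X/O./.O] X move#1: (0,1):+0/XX/../.X/O./.O, (1,0):+0/X./X./.X/O./.O, (1,1):+1/X./.X/.X/O./.O*, (2,0):+1/X./../XX/O./.O, (3,1):+0/X./../.X/OX/.O, (4,0):+0/X./../.X/O./XO
[X./.X/.X/O./.O] O move#2: (0,1):-1/XO/.X/.X/O./.O*, (1,0):-1/X./OX/.X/O./.O, (2,0):-1/X./.X/OX/O./.O, (3,1):-1/X./.X/.X/OO/.O, (4,0):-1/X./.X/.X/O./OO
[XO/.X/.X/O./.O] X move#3: (1,0):+1/XO/XX/.X/O./.O*, (2,0):+1/XO/.X/XX/O./.O, (3,1):+1/XO/.X/.X/OX/.O, (4,0):+0/XO/.X/.X/O./XO
[XO/XX/.X/O./.O] O move#4: (2,0):-1/XO/XX/OX/O./.O*, (3,1):-1/XO/XX/.X/OO/.O, (4,0):-1/XO/XX/.X/O./OO
[XO/XX/OX/O./.O] X move#5: (3,1):+1/XO/XX/OX/OX/.O*, (4,0):+0/XO/XX/OX/O./XO
[XO/XX/OX/OX/.O] end (terminal -1, O#6); searched X./../.X/O./.O to 6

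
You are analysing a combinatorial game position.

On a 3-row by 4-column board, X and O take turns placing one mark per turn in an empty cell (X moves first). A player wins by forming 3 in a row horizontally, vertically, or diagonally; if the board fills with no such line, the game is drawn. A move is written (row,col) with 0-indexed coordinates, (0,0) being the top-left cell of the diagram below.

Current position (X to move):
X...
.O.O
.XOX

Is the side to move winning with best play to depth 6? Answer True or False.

p1 X@[X.../.O.O/.XOX]: (0,1)[XX../.O.O/.XOX]-1 (0,2)[X.X./.O.O/.XOX]-1 (0,3)[X..X/.O.O/.XOX]-1 (1,0)[X.../XO.O/.XOX]-1 (1,2)[X.../.OXO/.XOX]+1* (2,0)[X.../.O.O/XXOX]-1
p2 O@[X.../.OXO/.XOX]: (0,1)[XO../.OXO/.XOX]-1* (0,2)[X.O./.OXO/.XOX]-1 (0,3)[X..O/.OXO/.XOX]-1 (1,0)[X.../OOXO/.XOX]-1 (2,0)[X.../.OXO/OXOX]-1
p3 X@[XO../.OXO/.XOX]: (0,2)[XOX./.OXO/.XOX]+0 (0,3)[XO.X/.OXO/.XOX]+1* (1,0)[XO../XOXO/.XOX]+1 (2,0)[XO../.OXO/XXOX]+1
p4 O@[XO.X/.OXO/.XOX] terminal -1; root [X.../.O.O/.XOX] d6

X winning at [X.../.O.O/.XOX]: True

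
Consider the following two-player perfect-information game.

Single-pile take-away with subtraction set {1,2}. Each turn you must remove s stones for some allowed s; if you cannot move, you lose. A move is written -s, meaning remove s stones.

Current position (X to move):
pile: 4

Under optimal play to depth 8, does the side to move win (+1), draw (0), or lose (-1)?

[4] X move#1: -1:+1/3*, -2:-1/2
[3] O move#2: -1:-1/2*, -2:-1/1
[2] X move#3: -1:-1/1, -2:+1/0*
[0] end (terminal -1, O#4); searched 4 to 8

value(4, X) = +1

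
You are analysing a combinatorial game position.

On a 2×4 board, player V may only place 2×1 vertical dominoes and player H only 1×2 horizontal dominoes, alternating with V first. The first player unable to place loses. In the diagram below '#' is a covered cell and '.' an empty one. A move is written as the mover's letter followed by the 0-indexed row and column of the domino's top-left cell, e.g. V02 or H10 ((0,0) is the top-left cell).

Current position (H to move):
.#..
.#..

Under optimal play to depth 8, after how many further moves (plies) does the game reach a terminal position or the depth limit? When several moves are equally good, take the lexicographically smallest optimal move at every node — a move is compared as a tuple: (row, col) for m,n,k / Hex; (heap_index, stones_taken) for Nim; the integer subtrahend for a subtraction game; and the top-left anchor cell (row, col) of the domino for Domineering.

[.#../.#..] H move#1: H02:+1/.###/.#..*, H12:+1/.#../.###
[.###/.#..] V move#2: V00:-1/####/##..*
[####/##..] H move#3: H12:+1/####/####*
[####/####] end (terminal -1, V#4); searched .#../.#.. to 8

PV length from [.#../.#..]: 3 plies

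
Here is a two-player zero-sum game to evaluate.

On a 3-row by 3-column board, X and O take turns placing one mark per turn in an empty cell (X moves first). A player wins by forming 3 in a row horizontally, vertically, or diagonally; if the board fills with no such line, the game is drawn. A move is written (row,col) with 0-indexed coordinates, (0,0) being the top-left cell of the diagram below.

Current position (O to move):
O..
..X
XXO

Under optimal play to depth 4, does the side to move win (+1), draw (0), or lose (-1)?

value(O../..X/XXO, O) = +1

p1 O@[O../..X/XXO]: (0,1)[OO./..X/XXO]+1* (0,2)[O.O/..X/XXO]+1 (1,0)[O../O.X/XXO]-1 (1,1)[O../.OX/XXO]+1
p2 X@[OO./..X/XXO]: (0,2)[OOX/..X/XXO]-1* (1,0)[OO./X.X/XXO]-1 (1,1)[OO./.XX/XXO]-1
p3 O@[OOX/..X/XXO]: (1,0)[OOX/O.X/XXO]-1 (1,1)[OOX/.OX/XXO]+1*
p4 X@[OOX/.OX/XXO] terminal -1; root [O../..X/XXO] d4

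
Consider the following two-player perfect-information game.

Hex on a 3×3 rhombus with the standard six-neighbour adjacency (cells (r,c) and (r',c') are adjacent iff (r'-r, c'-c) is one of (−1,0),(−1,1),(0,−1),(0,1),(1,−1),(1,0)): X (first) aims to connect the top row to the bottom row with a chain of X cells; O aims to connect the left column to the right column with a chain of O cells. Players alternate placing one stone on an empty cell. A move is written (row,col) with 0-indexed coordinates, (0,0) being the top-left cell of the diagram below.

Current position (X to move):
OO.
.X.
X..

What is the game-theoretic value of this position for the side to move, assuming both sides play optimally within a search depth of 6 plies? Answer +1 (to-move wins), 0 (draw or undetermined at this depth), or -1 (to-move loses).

value(OO./.X./X.., X) = +1

p1 X@[OO./.X./X..]: (0,2)[OOX/.X./X..]+1* (1,0)[OO./XX./X..]-1 (1,2)[OO./.XX/X..]-1 (2,1)[OO./.X./XX.]-1 (2,2)[OO./.X./X.X]-1
p2 O@[OOX/.X./X..] terminal -1; root [OO./.X./X..] d6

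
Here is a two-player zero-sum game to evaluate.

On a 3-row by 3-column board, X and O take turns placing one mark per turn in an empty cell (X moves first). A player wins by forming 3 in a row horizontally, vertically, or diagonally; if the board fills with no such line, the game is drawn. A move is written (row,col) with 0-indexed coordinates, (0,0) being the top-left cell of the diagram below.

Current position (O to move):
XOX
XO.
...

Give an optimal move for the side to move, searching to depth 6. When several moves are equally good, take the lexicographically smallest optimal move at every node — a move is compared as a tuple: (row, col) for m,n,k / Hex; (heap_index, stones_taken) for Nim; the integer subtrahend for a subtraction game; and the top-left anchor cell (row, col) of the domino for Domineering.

O's best at [XOX/XO./...]: (2,1)

ply 1, O at XOX/XO./... | (1,2)=-1→XOX/XOO/...; (2,0)=+0→XOX/XO./O..; (2,1)=+1→XOX/XO./.O.*; (2,2)=-1→XOX/XO./..O
ply 2: XOX/XO./.O. is terminal -1 (X); from XOX/XO./... depth 6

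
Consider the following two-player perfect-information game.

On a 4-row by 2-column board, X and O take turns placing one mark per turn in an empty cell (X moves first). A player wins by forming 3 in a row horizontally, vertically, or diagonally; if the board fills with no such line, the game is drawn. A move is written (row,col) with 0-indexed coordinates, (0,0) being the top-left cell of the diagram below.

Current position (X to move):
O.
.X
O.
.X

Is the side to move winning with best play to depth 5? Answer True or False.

ply 1, X at O./.X/O./.X | (0,1)=-1→OX/.X/O./.X; (1,0)=+0→O./XX/O./.X; (2,1)=+1→O./.X/OX/.X*; (3,0)=-1→O./.X/O./XX
ply 2: O./.X/OX/.X is terminal -1 (O); from O./.X/O./.X depth 5

X winning at [O./.X/O./.X]: True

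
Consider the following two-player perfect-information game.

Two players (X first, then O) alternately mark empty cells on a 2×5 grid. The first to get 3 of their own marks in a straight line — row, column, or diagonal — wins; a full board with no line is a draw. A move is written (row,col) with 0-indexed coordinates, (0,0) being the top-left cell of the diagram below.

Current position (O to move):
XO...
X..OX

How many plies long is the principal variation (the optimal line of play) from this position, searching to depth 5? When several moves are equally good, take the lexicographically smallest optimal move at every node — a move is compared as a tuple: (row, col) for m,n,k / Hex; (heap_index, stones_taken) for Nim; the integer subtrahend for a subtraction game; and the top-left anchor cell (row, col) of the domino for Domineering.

p1 O@[XO.../X..OX]: (0,2)[XOO../X..OX]+0* (0,3)[XO.O./X..OX]+0 (0,4)[XO..O/X..OX]+0 (1,1)[XO.../XO.OX]+0 (1,2)[XO.../X.OOX]+0
p2 X@[XOO../X..OX]: (0,3)[XOOX./X..OX]+0* (0,4)[XOO.X/X..OX]-1 (1,1)[XOO../XX.OX]-1 (1,2)[XOO../X.XOX]-1
p3 O@[XOOX./X..OX]: (0,4)[XOOXO/X..OX]+0* (1,1)[XOOX./XO.OX]+0 (1,2)[XOOX./X.OOX]+0
p4 X@[XOOXO/X..OX]: (1,1)[XOOXO/XX.OX]+0* (1,2)[XOOXO/X.XOX]+0
p5 O@[XOOXO/XX.OX]: (1,2)[XOOXO/XXOOX]+0*
p6 X@[XOOXO/XXOOX] terminal +0; root [XO.../X..OX] d5

PV length from [XO.../X..OX]: 5 plies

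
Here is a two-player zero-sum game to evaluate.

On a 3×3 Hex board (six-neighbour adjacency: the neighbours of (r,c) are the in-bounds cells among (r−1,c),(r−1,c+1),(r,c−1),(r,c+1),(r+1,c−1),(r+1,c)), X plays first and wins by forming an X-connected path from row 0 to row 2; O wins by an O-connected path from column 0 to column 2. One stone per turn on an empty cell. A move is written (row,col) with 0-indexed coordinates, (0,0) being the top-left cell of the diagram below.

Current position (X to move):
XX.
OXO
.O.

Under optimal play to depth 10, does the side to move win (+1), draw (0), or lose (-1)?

value(XX./OXO/.O., X) = +1

p1 X@[XX./OXO/.O.]: (0,2)[XXX/OXO/.O.]-1 (2,0)[XX./OXO/XO.]+1* (2,2)[XX./OXO/.OX]-1
p2 O@[XX./OXO/XO.] terminal -1; root [XX./OXO/.O.] d10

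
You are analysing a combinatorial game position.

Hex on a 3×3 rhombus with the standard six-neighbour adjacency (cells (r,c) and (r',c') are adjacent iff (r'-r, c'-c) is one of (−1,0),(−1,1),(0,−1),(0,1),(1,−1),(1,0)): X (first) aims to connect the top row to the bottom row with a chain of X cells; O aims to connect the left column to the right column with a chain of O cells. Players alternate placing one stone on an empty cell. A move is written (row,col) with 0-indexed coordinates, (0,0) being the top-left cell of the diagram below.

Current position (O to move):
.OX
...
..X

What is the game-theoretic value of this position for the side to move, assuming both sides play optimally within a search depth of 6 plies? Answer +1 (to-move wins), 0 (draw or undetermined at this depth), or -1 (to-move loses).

value(.OX/.../..X, O) = -1

p1 O@[.OX/.../..X]: (0,0)[OOX/.../..X]-1* (1,0)[.OX/O../..X]-1 (1,1)[.OX/.O./..X]-1 (1,2)[.OX/..O/..X]-1 (2,0)[.OX/.../O.X]-1 (2,1)[.OX/.../.OX]-1
p2 X@[OOX/.../..X]: (1,0)[OOX/X../..X]+1* (1,1)[OOX/.X./..X]+1 (1,2)[OOX/..X/..X]+1 (2,0)[OOX/.../X.X]+1 (2,1)[OOX/.../.XX]+1
p3 O@[OOX/X../..X]: (1,1)[OOX/XO./..X]-1* (1,2)[OOX/X.O/..X]-1 (2,0)[OOX/X../O.X]-1 (2,1)[OOX/X../.OX]-1
p4 X@[OOX/XO./..X]: (1,2)[OOX/XOX/..X]+1* (2,0)[OOX/XO./X.X]-1 (2,1)[OOX/XO./.XX]-1
p5 O@[OOX/XOX/..X] terminal -1; root [.OX/.../..X] d6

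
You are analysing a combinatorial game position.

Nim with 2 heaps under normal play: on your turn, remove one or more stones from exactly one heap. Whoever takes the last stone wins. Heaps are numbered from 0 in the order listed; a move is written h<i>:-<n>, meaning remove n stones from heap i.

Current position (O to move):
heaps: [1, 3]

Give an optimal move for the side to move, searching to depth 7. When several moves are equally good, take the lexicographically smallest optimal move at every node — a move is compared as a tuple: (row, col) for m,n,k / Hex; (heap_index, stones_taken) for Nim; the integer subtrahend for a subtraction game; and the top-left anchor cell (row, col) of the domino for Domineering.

O's best at [(1,3)]: h1:-2

p1 O@[(1,3)]: h0:-1[(0,3)]-1 h1:-1[(1,2)]-1 h1:-2[(1,1)]+1* h1:-3[(1,0)]-1
p2 X@[(1,1)]: h0:-1[(0,1)]-1* h1:-1[(1,0)]-1
p3 O@[(0,1)]: h1:-1[(0,0)]+1*
p4 X@[(0,0)] terminal -1; root [(1,3)] d7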